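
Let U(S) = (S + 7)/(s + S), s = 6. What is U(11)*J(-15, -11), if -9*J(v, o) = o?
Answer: 22/17 ≈ 1.2941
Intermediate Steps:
J(v, o) = -o/9
U(S) = (7 + S)/(6 + S) (U(S) = (S + 7)/(6 + S) = (7 + S)/(6 + S))
U(11)*J(-15, -11) = ((7 + 11)/(6 + 11))*(-⅑*(-11)) = (18/17)*(11/9) = 22/17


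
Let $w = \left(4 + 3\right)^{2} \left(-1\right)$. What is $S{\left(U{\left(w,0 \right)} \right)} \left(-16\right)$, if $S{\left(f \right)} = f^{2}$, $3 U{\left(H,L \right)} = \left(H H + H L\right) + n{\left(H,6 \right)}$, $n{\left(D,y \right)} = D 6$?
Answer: $- \frac{71031184}{9} \approx -7.8924 \cdot 10^{6}$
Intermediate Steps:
$n{\left(D,y \right)} = 6 D$
$w = -49$ ($w = 7^{2} \left(-1\right) = 49 \left(-1\right) = -49$)
$U{\left(H,L \right)} = 2 H + \frac{H^{2}}{3} + \frac{H L}{3}$ ($U{\left(H,L \right)} = \frac{\left(H H + H L\right) + 6 H}{3} = \frac{\left(H^{2} + H L\right) + 6 H}{3} = \frac{H^{2} + 6 H + H L}{3} = 2 H + \frac{H^{2}}{3} + \frac{H L}{3}$)
$S{\left(U{\left(w,0 \right)} \right)} \left(-16\right) = \left(\frac{1}{3} \left(-49\right) \left(6 - 49 + 0\right)\right)^{2} \left(-16\right) = \left(\frac{1}{3} \left(-49\right) \left(-43\right)\right)^{2} \left(-16\right) = \left(\frac{2107}{3}\right)^{2} \left(-16\right) = \frac{4439449}{9} \left(-16\right) = - \frac{71031184}{9}$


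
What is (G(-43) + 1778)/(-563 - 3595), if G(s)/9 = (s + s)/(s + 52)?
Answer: -94/231 ≈ -0.40693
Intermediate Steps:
G(s) = 18*s/(52 + s) (G(s) = 9*((s + s)/(s + 52)) = 9*((2*s)/(52 + s)) = 9*(2*s/(52 + s)) = 18*s/(52 + s))
(G(-43) + 1778)/(-563 - 3595) = (18*(-43)/(52 - 43) + 1778)/(-563 - 3595) = (18*(-43)/9 + 1778)/(-4158) = (18*(-43)*(⅑) + 1778)*(-1/4158) = (-86 + 1778)*(-1/4158) = 1692*(-1/4158) = -94/231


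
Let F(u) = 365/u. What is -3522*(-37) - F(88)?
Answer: 11467267/88 ≈ 1.3031e+5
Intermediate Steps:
-3522*(-37) - F(88) = -3522*(-37) - 365/88 = 130314 - 365/88 = 11467267/88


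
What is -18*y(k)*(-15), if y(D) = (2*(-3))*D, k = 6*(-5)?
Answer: 48600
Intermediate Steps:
k = -30
y(D) = -6*D
-18*y(k)*(-15) = -(-108)*(-30)*(-15) = -18*180*(-15) = -3240*(-15) = 48600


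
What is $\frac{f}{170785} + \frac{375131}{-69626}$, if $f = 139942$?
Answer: $- \frac{1752359553}{383583110} \approx -4.5684$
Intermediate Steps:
$\frac{f}{170785} + \frac{375131}{-69626} = \frac{139942}{170785} + \frac{375131}{-69626} = 139942 \cdot \frac{1}{170785} + 375131 \left(- \frac{1}{69626}\right) = \frac{139942}{170785} - \frac{12101}{2246} = - \frac{1752359553}{383583110}$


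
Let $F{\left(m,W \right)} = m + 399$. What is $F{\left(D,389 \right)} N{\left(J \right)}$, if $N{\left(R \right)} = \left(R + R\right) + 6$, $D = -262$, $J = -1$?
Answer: $548$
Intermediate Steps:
$F{\left(m,W \right)} = 399 + m$
$N{\left(R \right)} = 6 + 2 R$ ($N{\left(R \right)} = 2 R + 6 = 6 + 2 R$)
$F{\left(D,389 \right)} N{\left(J \right)} = \left(399 - 262\right) \left(6 + 2 \left(-1\right)\right) = 137 \left(6 - 2\right) = 137 \cdot 4 = 548$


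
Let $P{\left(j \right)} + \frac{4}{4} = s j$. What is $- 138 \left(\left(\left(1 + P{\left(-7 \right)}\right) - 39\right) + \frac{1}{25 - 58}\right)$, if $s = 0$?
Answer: $\frac{59248}{11} \approx 5386.2$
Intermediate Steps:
$P{\left(j \right)} = -1$ ($P{\left(j \right)} = -1 + 0 j = -1 + 0 = -1$)
$- 138 \left(\left(\left(1 + P{\left(-7 \right)}\right) - 39\right) + \frac{1}{25 - 58}\right) = - 138 \left(\left(\left(1 - 1\right) - 39\right) + \frac{1}{25 - 58}\right) = - 138 \left(\left(0 - 39\right) + \frac{1}{-33}\right) = - 138 \left(-39 - \frac{1}{33}\right) = \left(-138\right) \left(- \frac{1288}{33}\right) = \frac{59248}{11}$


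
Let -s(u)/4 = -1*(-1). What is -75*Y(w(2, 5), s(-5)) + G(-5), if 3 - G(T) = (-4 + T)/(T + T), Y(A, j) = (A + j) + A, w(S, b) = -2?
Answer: 6021/10 ≈ 602.10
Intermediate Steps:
s(u) = -4 (s(u) = -(-4)*(-1) = -4*1 = -4)
Y(A, j) = j + 2*A
G(T) = 3 - (-4 + T)/(2*T) (G(T) = 3 - (-4 + T)/(T + T) = 3 - (-4 + T)/(2*T))
-75*Y(w(2, 5), s(-5)) + G(-5) = -75*(-4 + 2*(-2)) + (5/2 + 2/(-5)) = -75*(-4 - 4) + (5/2 + 2*(-⅕)) = -75*(-8) + (5/2 - ⅖) = 600 + 21/10 = 6021/10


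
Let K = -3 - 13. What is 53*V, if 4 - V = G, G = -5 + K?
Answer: 1325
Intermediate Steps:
K = -16
G = -21 (G = -5 - 16 = -21)
V = 25 (V = 4 - 1*(-21) = 4 + 21 = 25)
53*V = 53*25 = 1325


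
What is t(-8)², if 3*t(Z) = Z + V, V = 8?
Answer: 0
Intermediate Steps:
t(Z) = 8/3 + Z/3 (t(Z) = (Z + 8)/3 = (8 + Z)/3 = 8/3 + Z/3)
t(-8)² = (8/3 + (⅓)*(-8))² = (8/3 - 8/3)² = 0² = 0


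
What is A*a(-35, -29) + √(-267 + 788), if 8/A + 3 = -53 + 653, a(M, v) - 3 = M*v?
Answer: 8144/597 + √521 ≈ 36.467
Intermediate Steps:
a(M, v) = 3 + M*v
A = 8/597 (A = 8/(-3 + (-53 + 653)) = 8/(-3 + 600) = 8/597 ≈ 0.013400)
A*a(-35, -29) + √(-267 + 788) = 8*(3 - 35*(-29))/597 + √(-267 + 788) = 8*(3 + 1015)/597 + √521 = (8/597)*1018 + √521 = 8144/597 + √521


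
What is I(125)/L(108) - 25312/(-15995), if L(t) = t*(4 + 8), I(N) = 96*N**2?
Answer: 71503882/61695 ≈ 1159.0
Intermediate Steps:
L(t) = 12*t (L(t) = t*12 = 12*t)
I(125)/L(108) - 25312/(-15995) = (96*125**2)/((12*108)) - 25312/(-15995) = (96*15625)/1296 - 25312*(-1/15995) = 1500000*(1/1296) + 3616/2285 = 31250/27 + 3616/2285 = 71503882/61695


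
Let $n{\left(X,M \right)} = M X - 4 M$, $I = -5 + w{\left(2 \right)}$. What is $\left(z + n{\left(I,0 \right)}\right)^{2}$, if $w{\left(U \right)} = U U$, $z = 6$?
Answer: $36$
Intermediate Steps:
$w{\left(U \right)} = U^{2}$
$I = -1$ ($I = -5 + 2^{2} = -5 + 4 = -1$)
$n{\left(X,M \right)} = - 4 M + M X$
$\left(z + n{\left(I,0 \right)}\right)^{2} = \left(6 + 0 \left(-4 - 1\right)\right)^{2} = \left(6 + 0 \left(-5\right)\right)^{2} = \left(6 + 0\right)^{2} = 6^{2} = 36$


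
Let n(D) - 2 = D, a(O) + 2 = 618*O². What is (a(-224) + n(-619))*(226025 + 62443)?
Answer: 8944858725732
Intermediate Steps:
a(O) = -2 + 618*O²
n(D) = 2 + D
(a(-224) + n(-619))*(226025 + 62443) = ((-2 + 618*(-224)²) + (2 - 619))*(226025 + 62443) = ((-2 + 618*50176) - 617)*288468 = ((-2 + 31008768) - 617)*288468 = (31008766 - 617)*288468 = 31008149*288468 = 8944858725732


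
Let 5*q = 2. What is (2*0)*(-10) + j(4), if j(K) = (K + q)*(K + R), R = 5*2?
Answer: 308/5 ≈ 61.600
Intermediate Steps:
q = ⅖ (q = (⅕)*2 = ⅖ ≈ 0.40000)
R = 10
j(K) = (10 + K)*(⅖ + K) (j(K) = (K + ⅖)*(K + 10) = (⅖ + K)*(10 + K) = (10 + K)*(⅖ + K))
(2*0)*(-10) + j(4) = (2*0)*(-10) + (4 + 4² + (52/5)*4) = 0*(-10) + (4 + 16 + 208/5) = 0 + 308/5 = 308/5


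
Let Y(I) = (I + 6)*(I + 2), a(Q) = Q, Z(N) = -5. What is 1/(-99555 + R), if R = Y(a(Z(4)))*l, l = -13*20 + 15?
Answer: -1/98820 ≈ -1.0119e-5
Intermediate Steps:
Y(I) = (2 + I)*(6 + I) (Y(I) = (6 + I)*(2 + I) = (2 + I)*(6 + I))
l = -245 (l = -260 + 15 = -245)
R = 735 (R = (12 + (-5)² + 8*(-5))*(-245) = (12 + 25 - 40)*(-245) = -3*(-245) = 735)
1/(-99555 + R) = 1/(-99555 + 735) = 1/(-98820) = -1/98820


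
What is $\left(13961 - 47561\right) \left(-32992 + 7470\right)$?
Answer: $857539200$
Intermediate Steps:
$\left(13961 - 47561\right) \left(-32992 + 7470\right) = \left(-33600\right) \left(-25522\right) = 857539200$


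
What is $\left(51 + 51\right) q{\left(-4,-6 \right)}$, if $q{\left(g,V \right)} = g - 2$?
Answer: $-612$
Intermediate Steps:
$q{\left(g,V \right)} = -2 + g$
$\left(51 + 51\right) q{\left(-4,-6 \right)} = \left(51 + 51\right) \left(-2 - 4\right) = 102 \left(-6\right) = -612$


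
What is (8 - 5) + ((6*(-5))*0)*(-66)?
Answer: 3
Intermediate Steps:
(8 - 5) + ((6*(-5))*0)*(-66) = 3 - 30*0*(-66) = 3 + 0*(-66) = 3 + 0 = 3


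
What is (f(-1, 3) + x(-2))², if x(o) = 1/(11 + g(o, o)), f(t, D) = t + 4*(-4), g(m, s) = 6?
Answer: 82944/289 ≈ 287.00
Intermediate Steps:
f(t, D) = -16 + t (f(t, D) = t - 16 = -16 + t)
x(o) = 1/17 (x(o) = 1/(11 + 6) = 1/17)
(f(-1, 3) + x(-2))² = ((-16 - 1) + 1/17)² = (-17 + 1/17)² = (-288/17)² = 82944/289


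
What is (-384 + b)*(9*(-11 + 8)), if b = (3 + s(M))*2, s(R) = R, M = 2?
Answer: 10098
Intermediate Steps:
b = 10 (b = (3 + 2)*2 = 5*2 = 10)
(-384 + b)*(9*(-11 + 8)) = (-384 + 10)*(9*(-11 + 8)) = -3366*(-3) = -374*(-27) = 10098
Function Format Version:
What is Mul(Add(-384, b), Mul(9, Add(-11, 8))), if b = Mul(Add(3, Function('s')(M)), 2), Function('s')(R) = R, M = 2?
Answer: 10098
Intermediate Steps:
b = 10 (b = Mul(Add(3, 2), 2) = Mul(5, 2) = 10)
Mul(Add(-384, b), Mul(9, Add(-11, 8))) = Mul(Add(-384, 10), Mul(9, Add(-11, 8))) = Mul(-374, Mul(9, -3)) = Mul(-374, -27) = 10098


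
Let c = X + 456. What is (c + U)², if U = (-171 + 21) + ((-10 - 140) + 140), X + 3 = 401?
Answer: 481636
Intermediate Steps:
X = 398 (X = -3 + 401 = 398)
c = 854 (c = 398 + 456 = 854)
U = -160 (U = -150 + (-150 + 140) = -150 - 10 = -160)
(c + U)² = (854 - 160)² = 694² = 481636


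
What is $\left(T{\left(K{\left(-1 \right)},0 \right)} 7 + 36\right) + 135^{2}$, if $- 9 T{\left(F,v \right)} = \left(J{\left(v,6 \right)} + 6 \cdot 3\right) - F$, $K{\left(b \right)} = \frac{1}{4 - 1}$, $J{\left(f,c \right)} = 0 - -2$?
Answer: $\frac{492634}{27} \approx 18246.0$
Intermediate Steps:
$J{\left(f,c \right)} = 2$ ($J{\left(f,c \right)} = 0 + 2 = 2$)
$K{\left(b \right)} = \frac{1}{3}$
$T{\left(F,v \right)} = - \frac{20}{9} + \frac{F}{9}$ ($T{\left(F,v \right)} = - \frac{\left(2 + 6 \cdot 3\right) - F}{9} = - \frac{\left(2 + 18\right) - F}{9} = - \frac{20 - F}{9} = - \frac{20}{9} + \frac{F}{9}$)
$\left(T{\left(K{\left(-1 \right)},0 \right)} 7 + 36\right) + 135^{2} = \left(\left(- \frac{20}{9} + \frac{1}{9} \cdot \frac{1}{3}\right) 7 + 36\right) + 135^{2} = \left(\left(- \frac{20}{9} + \frac{1}{27}\right) 7 + 36\right) + 18225 = \left(\left(- \frac{59}{27}\right) 7 + 36\right) + 18225 = \left(- \frac{413}{27} + 36\right) + 18225 = \frac{559}{27} + 18225 = \frac{492634}{27}$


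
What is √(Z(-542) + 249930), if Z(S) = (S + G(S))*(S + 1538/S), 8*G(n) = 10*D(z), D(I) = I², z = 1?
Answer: 3*√17774385127/542 ≈ 737.94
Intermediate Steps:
G(n) = 5/4 (G(n) = (10*1²)/8 = (10*1)/8 = (⅛)*10 = 5/4)
Z(S) = (5/4 + S)*(S + 1538/S) (Z(S) = (S + 5/4)*(S + 1538/S) = (5/4 + S)*(S + 1538/S))
√(Z(-542) + 249930) = √((1538 + (-542)² + (5/4)*(-542) + (3845/2)/(-542)) + 249930) = √((1538 + 293764 - 1355/2 + (3845/2)*(-1/542)) + 249930) = √((1538 + 293764 - 1355/2 - 3845/1084) + 249930) = √(319369113/1084 + 249930) = √(590293233/1084) = 3*√17774385127/542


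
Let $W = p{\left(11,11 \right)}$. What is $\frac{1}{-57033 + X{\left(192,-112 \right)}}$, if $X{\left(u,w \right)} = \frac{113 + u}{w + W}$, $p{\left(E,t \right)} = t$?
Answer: $- \frac{101}{5760638} \approx -1.7533 \cdot 10^{-5}$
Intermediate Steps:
$W = 11$
$X{\left(u,w \right)} = \frac{113 + u}{11 + w}$ ($X{\left(u,w \right)} = \frac{113 + u}{w + 11} = \frac{113 + u}{11 + w}$)
$\frac{1}{-57033 + X{\left(192,-112 \right)}} = \frac{1}{-57033 + \frac{113 + 192}{11 - 112}} = \frac{1}{-57033 + \frac{1}{-101} \cdot 305} = \frac{1}{-57033 - \frac{305}{101}} = \frac{1}{- \frac{5760638}{101}} = - \frac{101}{5760638}$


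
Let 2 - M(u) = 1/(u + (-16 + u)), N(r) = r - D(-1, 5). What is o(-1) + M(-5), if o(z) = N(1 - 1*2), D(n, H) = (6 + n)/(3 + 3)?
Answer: 8/39 ≈ 0.20513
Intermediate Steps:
D(n, H) = 1 + n/6 (D(n, H) = (6 + n)/6 = (6 + n)*(1/6) = 1 + n/6)
N(r) = -5/6 + r (N(r) = r - (1 + (1/6)*(-1)) = r - (1 - 1/6) = r - 1*5/6 = r - 5/6 = -5/6 + r)
o(z) = -11/6 (o(z) = -5/6 + (1 - 1*2) = -5/6 + (1 - 2) = -5/6 - 1 = -11/6)
M(u) = 2 - 1/(-16 + 2*u) (M(u) = 2 - 1/(u + (-16 + u)) = 2 - 1/(-16 + 2*u))
o(-1) + M(-5) = -11/6 + (-33 + 4*(-5))/(2*(-8 - 5)) = -11/6 + (1/2)*(-33 - 20)/(-13) = -11/6 + (1/2)*(-1/13)*(-53) = -11/6 + 53/26 = 8/39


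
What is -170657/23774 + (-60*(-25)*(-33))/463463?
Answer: -7297274381/1001669942 ≈ -7.2851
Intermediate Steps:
-170657/23774 + (-60*(-25)*(-33))/463463 = -170657*1/23774 + (1500*(-33))*(1/463463) = -170657/23774 - 49500*1/463463 = -170657/23774 - 4500/42133 = -7297274381/1001669942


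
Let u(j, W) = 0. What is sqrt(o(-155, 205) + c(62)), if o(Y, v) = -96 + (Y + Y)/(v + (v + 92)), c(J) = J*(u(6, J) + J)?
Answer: sqrt(236088843)/251 ≈ 61.216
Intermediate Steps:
c(J) = J**2 (c(J) = J*(0 + J) = J*J = J**2)
o(Y, v) = -96 + 2*Y/(92 + 2*v) (o(Y, v) = -96 + (2*Y)/(v + (92 + v)) = -96 + (2*Y)/(92 + 2*v) = -96 + 2*Y/(92 + 2*v))
sqrt(o(-155, 205) + c(62)) = sqrt((-4416 - 155 - 96*205)/(46 + 205) + 62**2) = sqrt((-4416 - 155 - 19680)/251 + 3844) = sqrt((1/251)*(-24251) + 3844) = sqrt(-24251/251 + 3844) = sqrt(940593/251) = sqrt(236088843)/251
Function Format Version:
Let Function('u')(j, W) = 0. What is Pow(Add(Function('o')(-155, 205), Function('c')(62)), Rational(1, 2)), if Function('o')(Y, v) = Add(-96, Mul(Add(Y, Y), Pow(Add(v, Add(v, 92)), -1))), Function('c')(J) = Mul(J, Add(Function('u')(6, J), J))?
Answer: Mul(Rational(1, 251), Pow(236088843, Rational(1, 2))) ≈ 61.216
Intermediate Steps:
Function('c')(J) = Pow(J, 2) (Function('c')(J) = Mul(J, Add(0, J)) = Mul(J, J) = Pow(J, 2))
Function('o')(Y, v) = Add(-96, Mul(2, Y, Pow(Add(92, Mul(2, v)), -1))) (Function('o')(Y, v) = Add(-96, Mul(Mul(2, Y), Pow(Add(v, Add(92, v)), -1))) = Add(-96, Mul(Mul(2, Y), Pow(Add(92, Mul(2, v)), -1))) = Add(-96, Mul(2, Y, Pow(Add(92, Mul(2, v)), -1))))
Pow(Add(Function('o')(-155, 205), Function('c')(62)), Rational(1, 2)) = Pow(Add(Mul(Pow(Add(46, 205), -1), Add(-4416, -155, Mul(-96, 205))), Pow(62, 2)), Rational(1, 2)) = Pow(Add(Mul(Pow(251, -1), Add(-4416, -155, -19680)), 3844), Rational(1, 2)) = Pow(Add(Mul(Rational(1, 251), -24251), 3844), Rational(1, 2)) = Pow(Add(Rational(-24251, 251), 3844), Rational(1, 2)) = Pow(Rational(940593, 251), Rational(1, 2)) = Mul(Rational(1, 251), Pow(236088843, Rational(1, 2)))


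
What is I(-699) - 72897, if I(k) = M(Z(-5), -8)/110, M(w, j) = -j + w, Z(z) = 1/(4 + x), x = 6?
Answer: -80186619/1100 ≈ -72897.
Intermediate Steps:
Z(z) = 1/10 (Z(z) = 1/(4 + 6) = 1/10)
M(w, j) = w - j
I(k) = 81/1100 (I(k) = (1/10 - 1*(-8))/110 = (1/10 + 8)*(1/110) = (81/10)*(1/110) = 81/1100)
I(-699) - 72897 = 81/1100 - 72897 = -80186619/1100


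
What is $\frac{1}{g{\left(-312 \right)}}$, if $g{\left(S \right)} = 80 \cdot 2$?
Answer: $\frac{1}{160} \approx 0.00625$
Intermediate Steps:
$g{\left(S \right)} = 160$
$\frac{1}{g{\left(-312 \right)}} = \frac{1}{160}$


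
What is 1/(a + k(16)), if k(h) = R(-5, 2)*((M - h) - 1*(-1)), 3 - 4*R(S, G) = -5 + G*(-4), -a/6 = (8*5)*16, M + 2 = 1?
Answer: -1/3904 ≈ -0.00025615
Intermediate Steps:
M = -1 (M = -2 + 1 = -1)
a = -3840 (a = -6*8*5*16 = -240*16 = -6*640 = -3840)
R(S, G) = 2 + G (R(S, G) = ¾ - (-5 + G*(-4))/4 = ¾ - (-5 - 4*G)/4 = ¾ + (5/4 + G) = 2 + G)
k(h) = -4*h (k(h) = (2 + 2)*((-1 - h) - 1*(-1)) = 4*((-1 - h) + 1) = 4*(-h) = -4*h)
1/(a + k(16)) = 1/(-3840 - 4*16) = 1/(-3840 - 64) = 1/(-3904) = -1/3904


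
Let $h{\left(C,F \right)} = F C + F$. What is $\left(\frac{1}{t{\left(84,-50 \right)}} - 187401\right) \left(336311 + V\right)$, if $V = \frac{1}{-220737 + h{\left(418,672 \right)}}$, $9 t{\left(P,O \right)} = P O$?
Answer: $- \frac{99396756573439669}{1577100} \approx -6.3025 \cdot 10^{10}$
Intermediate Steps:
$h{\left(C,F \right)} = F + C F$ ($h{\left(C,F \right)} = C F + F = F + C F$)
$t{\left(P,O \right)} = \frac{O P}{9}$ ($t{\left(P,O \right)} = \frac{P O}{9} = \frac{O P}{9}$)
$V = \frac{1}{60831}$ ($V = \frac{1}{-220737 + 672 \left(1 + 418\right)} = \frac{1}{-220737 + 672 \cdot 419} = \frac{1}{-220737 + 281568} = \frac{1}{60831} \approx 1.6439 \cdot 10^{-5}$)
$\left(\frac{1}{t{\left(84,-50 \right)}} - 187401\right) \left(336311 + V\right) = \left(\frac{1}{\frac{1}{9} \left(-50\right) 84} - 187401\right) \left(336311 + \frac{1}{60831}\right) = \left(\frac{1}{- \frac{1400}{3}} - 187401\right) \frac{20458134442}{60831} = \left(- \frac{3}{1400} - 187401\right) \frac{20458134442}{60831} = \left(- \frac{262361403}{1400}\right) \frac{20458134442}{60831} = - \frac{99396756573439669}{1577100}$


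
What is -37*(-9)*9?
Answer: 2997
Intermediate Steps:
-37*(-9)*9 = 333*9 = 2997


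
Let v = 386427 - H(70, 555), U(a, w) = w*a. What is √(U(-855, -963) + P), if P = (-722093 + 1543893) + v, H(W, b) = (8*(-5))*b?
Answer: 4*√128362 ≈ 1433.1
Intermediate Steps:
H(W, b) = -40*b
U(a, w) = a*w
v = 408627 (v = 386427 - (-40)*555 = 386427 - 1*(-22200) = 386427 + 22200 = 408627)
P = 1230427 (P = (-722093 + 1543893) + 408627 = 821800 + 408627 = 1230427)
√(U(-855, -963) + P) = √(-855*(-963) + 1230427) = √(823365 + 1230427) = √2053792 = 4*√128362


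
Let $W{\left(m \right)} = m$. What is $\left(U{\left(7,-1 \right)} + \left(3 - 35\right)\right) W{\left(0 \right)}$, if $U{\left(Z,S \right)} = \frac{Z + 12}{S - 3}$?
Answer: $0$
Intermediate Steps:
$U{\left(Z,S \right)} = \frac{12 + Z}{-3 + S}$
$\left(U{\left(7,-1 \right)} + \left(3 - 35\right)\right) W{\left(0 \right)} = \left(\frac{12 + 7}{-3 - 1} + \left(3 - 35\right)\right) 0 = \left(\frac{1}{-4} \cdot 19 + \left(3 - 35\right)\right) 0 = \left(\left(- \frac{1}{4}\right) 19 - 32\right) 0 = \left(- \frac{19}{4} - 32\right) 0 = \left(- \frac{147}{4}\right) 0 = 0$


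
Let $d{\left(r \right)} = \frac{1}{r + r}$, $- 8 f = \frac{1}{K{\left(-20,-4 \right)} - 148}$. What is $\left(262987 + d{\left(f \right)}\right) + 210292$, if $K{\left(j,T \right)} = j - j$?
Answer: $473871$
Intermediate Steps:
$K{\left(j,T \right)} = 0$
$f = \frac{1}{1184}$ ($f = - \frac{1}{8 \left(0 - 148\right)} = - \frac{1}{8 \left(-148\right)} = \left(- \frac{1}{8}\right) \left(- \frac{1}{148}\right) = \frac{1}{1184} \approx 0.00084459$)
$d{\left(r \right)} = \frac{1}{2 r}$
$\left(262987 + d{\left(f \right)}\right) + 210292 = \left(262987 + \frac{\frac{1}{\frac{1}{1184}}}{2}\right) + 210292 = \left(262987 + \frac{1}{2} \cdot 1184\right) + 210292 = \left(262987 + 592\right) + 210292 = 263579 + 210292 = 473871$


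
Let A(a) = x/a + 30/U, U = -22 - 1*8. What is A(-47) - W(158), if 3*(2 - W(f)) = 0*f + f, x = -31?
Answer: 7096/141 ≈ 50.326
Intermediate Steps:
W(f) = 2 - f/3 (W(f) = 2 - (0*f + f)/3 = 2 - (0 + f)/3 = 2 - f/3)
U = -30 (U = -22 - 8 = -30)
A(a) = -1 - 31/a (A(a) = -31/a + 30/(-30) = -31/a + 30*(-1/30) = -31/a - 1 = -1 - 31/a)
A(-47) - W(158) = (-31 - 1*(-47))/(-47) - (2 - ⅓*158) = -(-31 + 47)/47 - (2 - 158/3) = -1/47*16 - 1*(-152/3) = -16/47 + 152/3 = 7096/141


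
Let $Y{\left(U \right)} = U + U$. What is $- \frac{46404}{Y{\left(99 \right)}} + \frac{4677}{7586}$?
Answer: $- \frac{19505261}{83446} \approx -233.75$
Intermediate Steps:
$Y{\left(U \right)} = 2 U$
$- \frac{46404}{Y{\left(99 \right)}} + \frac{4677}{7586} = - \frac{46404}{2 \cdot 99} + \frac{4677}{7586} = - \frac{46404}{198} + 4677 \cdot \frac{1}{7586} = \left(-46404\right) \frac{1}{198} + \frac{4677}{7586} = - \frac{2578}{11} + \frac{4677}{7586} = - \frac{19505261}{83446}$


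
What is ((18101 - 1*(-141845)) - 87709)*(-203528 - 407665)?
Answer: -44150748741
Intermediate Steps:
((18101 - 1*(-141845)) - 87709)*(-203528 - 407665) = ((18101 + 141845) - 87709)*(-611193) = (159946 - 87709)*(-611193) = 72237*(-611193) = -44150748741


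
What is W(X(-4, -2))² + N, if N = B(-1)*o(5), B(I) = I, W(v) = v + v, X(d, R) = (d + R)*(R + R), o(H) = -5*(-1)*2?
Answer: 2294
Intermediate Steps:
o(H) = 10 (o(H) = 5*2 = 10)
X(d, R) = 2*R*(R + d) (X(d, R) = (R + d)*(2*R) = 2*R*(R + d))
W(v) = 2*v
N = -10 (N = -1*10 = -10)
W(X(-4, -2))² + N = (2*(2*(-2)*(-2 - 4)))² - 10 = (2*(2*(-2)*(-6)))² - 10 = (2*24)² - 10 = 48² - 10 = 2304 - 10 = 2294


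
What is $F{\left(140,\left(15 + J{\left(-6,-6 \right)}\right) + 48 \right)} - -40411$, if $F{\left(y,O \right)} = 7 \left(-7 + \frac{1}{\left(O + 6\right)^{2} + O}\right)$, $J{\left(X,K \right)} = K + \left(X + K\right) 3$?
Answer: $\frac{30271507}{750} \approx 40362.0$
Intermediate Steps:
$J{\left(X,K \right)} = 3 X + 4 K$ ($J{\left(X,K \right)} = K + \left(K + X\right) 3 = K + \left(3 K + 3 X\right) = 3 X + 4 K$)
$F{\left(y,O \right)} = -49 + \frac{7}{O + \left(6 + O\right)^{2}}$ ($F{\left(y,O \right)} = 7 \left(-7 + \frac{1}{\left(6 + O\right)^{2} + O}\right) = 7 \left(-7 + \frac{1}{O + \left(6 + O\right)^{2}}\right) = -49 + \frac{7}{O + \left(6 + O\right)^{2}}$)
$F{\left(140,\left(15 + J{\left(-6,-6 \right)}\right) + 48 \right)} - -40411 = \frac{7 \left(1 - 7 \left(\left(15 + \left(3 \left(-6\right) + 4 \left(-6\right)\right)\right) + 48\right) - 7 \left(6 + \left(\left(15 + \left(3 \left(-6\right) + 4 \left(-6\right)\right)\right) + 48\right)\right)^{2}\right)}{\left(\left(15 + \left(3 \left(-6\right) + 4 \left(-6\right)\right)\right) + 48\right) + \left(6 + \left(\left(15 + \left(3 \left(-6\right) + 4 \left(-6\right)\right)\right) + 48\right)\right)^{2}} - -40411 = \frac{7 \left(1 - 7 \left(\left(15 - 42\right) + 48\right) - 7 \left(6 + \left(\left(15 - 42\right) + 48\right)\right)^{2}\right)}{\left(\left(15 - 42\right) + 48\right) + \left(6 + \left(\left(15 - 42\right) + 48\right)\right)^{2}} + 40411 = \frac{7 \left(1 - 7 \left(-27 + 48\right) - 7 \left(6 + \left(-27 + 48\right)\right)^{2}\right)}{\left(-27 + 48\right) + \left(6 + \left(-27 + 48\right)\right)^{2}} + 40411 = \frac{7 \left(1 - 147 - 7 \left(6 + 21\right)^{2}\right)}{21 + \left(6 + 21\right)^{2}} + 40411 = \frac{7 \left(1 - 147 - 7 \cdot 27^{2}\right)}{21 + 27^{2}} + 40411 = \frac{7 \left(1 - 147 - 5103\right)}{21 + 729} + 40411 = \frac{7 \left(1 - 147 - 5103\right)}{750} + 40411 = 7 \cdot \frac{1}{750} \left(-5249\right) + 40411 = - \frac{36743}{750} + 40411 = \frac{30271507}{750}$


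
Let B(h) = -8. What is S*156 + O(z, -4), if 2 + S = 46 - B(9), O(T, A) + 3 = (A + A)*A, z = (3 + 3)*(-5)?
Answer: 8141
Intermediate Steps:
z = -30 (z = 6*(-5) = -30)
O(T, A) = -3 + 2*A² (O(T, A) = -3 + (A + A)*A = -3 + (2*A)*A = -3 + 2*A²)
S = 52 (S = -2 + (46 - 1*(-8)) = -2 + (46 + 8) = -2 + 54 = 52)
S*156 + O(z, -4) = 52*156 + (-3 + 2*(-4)²) = 8112 + (-3 + 2*16) = 8112 + (-3 + 32) = 8112 + 29 = 8141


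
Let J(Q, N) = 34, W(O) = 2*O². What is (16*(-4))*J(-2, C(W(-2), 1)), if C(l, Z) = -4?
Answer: -2176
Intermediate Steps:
(16*(-4))*J(-2, C(W(-2), 1)) = (16*(-4))*34 = -64*34 = -2176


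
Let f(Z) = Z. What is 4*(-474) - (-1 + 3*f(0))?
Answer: -1895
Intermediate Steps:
4*(-474) - (-1 + 3*f(0)) = 4*(-474) - (-1 + 3*0) = -1896 - (-1 + 0) = -1896 - 1*(-1) = -1896 + 1 = -1895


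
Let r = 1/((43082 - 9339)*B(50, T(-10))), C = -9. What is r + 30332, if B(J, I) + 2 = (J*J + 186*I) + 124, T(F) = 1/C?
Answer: 7987336843507/263330372 ≈ 30332.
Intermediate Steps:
T(F) = -⅑ (T(F) = 1/(-9) = -⅑)
B(J, I) = 122 + J² + 186*I (B(J, I) = -2 + ((J*J + 186*I) + 124) = -2 + ((J² + 186*I) + 124) = -2 + (124 + J² + 186*I) = 122 + J² + 186*I)
r = 3/263330372 (r = 1/((43082 - 9339)*(122 + 50² + 186*(-⅑))) = 1/(33743*(122 + 2500 - 62/3)) = 1/(33743*(7804/3)) = (1/33743)*(3/7804) = 3/263330372 ≈ 1.1393e-8)
r + 30332 = 3/263330372 + 30332 = 7987336843507/263330372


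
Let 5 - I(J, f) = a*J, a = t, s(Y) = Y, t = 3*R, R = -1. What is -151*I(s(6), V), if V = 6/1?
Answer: -3473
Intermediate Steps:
t = -3 (t = 3*(-1) = -3)
a = -3
V = 6 (V = 6*1 = 6)
I(J, f) = 5 + 3*J (I(J, f) = 5 - (-3)*J = 5 + 3*J)
-151*I(s(6), V) = -151*(5 + 3*6) = -151*(5 + 18) = -151*23 = -3473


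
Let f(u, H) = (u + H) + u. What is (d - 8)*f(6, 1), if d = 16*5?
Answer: 936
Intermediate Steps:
d = 80
f(u, H) = H + 2*u (f(u, H) = (H + u) + u = H + 2*u)
(d - 8)*f(6, 1) = (80 - 8)*(1 + 2*6) = 72*(1 + 12) = 72*13 = 936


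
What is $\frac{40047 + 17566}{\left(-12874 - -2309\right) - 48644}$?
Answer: $- \frac{57613}{59209} \approx -0.97304$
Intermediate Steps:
$\frac{40047 + 17566}{\left(-12874 - -2309\right) - 48644} = \frac{57613}{\left(-12874 + 2309\right) - 48644} = \frac{57613}{-10565 - 48644} = \frac{57613}{-59209} = 57613 \left(- \frac{1}{59209}\right) = - \frac{57613}{59209}$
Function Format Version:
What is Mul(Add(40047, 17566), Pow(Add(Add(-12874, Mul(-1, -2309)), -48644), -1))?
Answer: Rational(-57613, 59209) ≈ -0.97304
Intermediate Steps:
Mul(Add(40047, 17566), Pow(Add(Add(-12874, Mul(-1, -2309)), -48644), -1)) = Mul(57613, Pow(Add(Add(-12874, 2309), -48644), -1)) = Mul(57613, Pow(Add(-10565, -48644), -1)) = Mul(57613, Pow(-59209, -1)) = Mul(57613, Rational(-1, 59209)) = Rational(-57613, 59209)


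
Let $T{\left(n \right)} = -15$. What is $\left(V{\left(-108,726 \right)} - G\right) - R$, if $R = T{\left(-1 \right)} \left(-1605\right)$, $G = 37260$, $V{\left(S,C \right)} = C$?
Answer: $-60609$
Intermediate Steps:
$R = 24075$ ($R = \left(-15\right) \left(-1605\right) = 24075$)
$\left(V{\left(-108,726 \right)} - G\right) - R = \left(726 - 37260\right) - 24075 = -36534 - 24075 = -60609$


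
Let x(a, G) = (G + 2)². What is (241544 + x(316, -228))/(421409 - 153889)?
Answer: 14631/13376 ≈ 1.0938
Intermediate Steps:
x(a, G) = (2 + G)²
(241544 + x(316, -228))/(421409 - 153889) = (241544 + (2 - 228)²)/(421409 - 153889) = (241544 + (-226)²)/267520 = (241544 + 51076)*(1/267520) = 292620*(1/267520) = 14631/13376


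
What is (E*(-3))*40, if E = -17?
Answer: 2040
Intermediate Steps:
(E*(-3))*40 = -17*(-3)*40 = 51*40 = 2040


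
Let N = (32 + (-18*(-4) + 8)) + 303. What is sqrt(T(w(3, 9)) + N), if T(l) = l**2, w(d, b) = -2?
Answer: sqrt(419) ≈ 20.469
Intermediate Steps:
N = 415 (N = (32 + (72 + 8)) + 303 = (32 + 80) + 303 = 112 + 303 = 415)
sqrt(T(w(3, 9)) + N) = sqrt((-2)**2 + 415) = sqrt(4 + 415) = sqrt(419)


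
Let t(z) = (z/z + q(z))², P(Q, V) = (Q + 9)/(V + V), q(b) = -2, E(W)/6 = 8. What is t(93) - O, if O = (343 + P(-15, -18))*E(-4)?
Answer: -16471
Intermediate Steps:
E(W) = 48 (E(W) = 6*8 = 48)
P(Q, V) = (9 + Q)/(2*V) (P(Q, V) = (9 + Q)/((2*V)) = (9 + Q)*(1/(2*V)) = (9 + Q)/(2*V))
t(z) = 1 (t(z) = (z/z - 2)² = (1 - 2)² = (-1)² = 1)
O = 16472 (O = (343 + (½)*(9 - 15)/(-18))*48 = (343 + (½)*(-1/18)*(-6))*48 = (343 + ⅙)*48 = (2059/6)*48 = 16472)
t(93) - O = 1 - 1*16472 = 1 - 16472 = -16471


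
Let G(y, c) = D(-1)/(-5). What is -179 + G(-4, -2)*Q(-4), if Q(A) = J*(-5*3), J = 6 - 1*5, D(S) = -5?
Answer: -194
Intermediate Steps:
J = 1 (J = 6 - 5 = 1)
G(y, c) = 1 (G(y, c) = -5/(-5) = -⅕*(-5) = 1)
Q(A) = -15 (Q(A) = 1*(-5*3) = 1*(-15) = -15)
-179 + G(-4, -2)*Q(-4) = -179 + 1*(-15) = -179 - 15 = -194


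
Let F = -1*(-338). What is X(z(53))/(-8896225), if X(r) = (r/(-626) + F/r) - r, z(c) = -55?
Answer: -1685087/306297026750 ≈ -5.5015e-6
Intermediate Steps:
F = 338
X(r) = 338/r - 627*r/626 (X(r) = (r/(-626) + 338/r) - r = (r*(-1/626) + 338/r) - r = (-r/626 + 338/r) - r = (338/r - r/626) - r = 338/r - 627*r/626)
X(z(53))/(-8896225) = (338/(-55) - 627/626*(-55))/(-8896225) = (338*(-1/55) + 34485/626)*(-1/8896225) = (-338/55 + 34485/626)*(-1/8896225) = (1685087/34430)*(-1/8896225) = -1685087/306297026750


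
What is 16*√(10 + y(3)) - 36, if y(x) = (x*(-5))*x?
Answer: -36 + 16*I*√35 ≈ -36.0 + 94.657*I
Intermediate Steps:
y(x) = -5*x² (y(x) = (-5*x)*x = -5*x²)
16*√(10 + y(3)) - 36 = 16*√(10 - 5*3²) - 36 = 16*√(10 - 5*9) - 36 = 16*√(10 - 45) - 36 = 16*√(-35) - 36 = 16*(I*√35) - 36 = 16*I*√35 - 36 = -36 + 16*I*√35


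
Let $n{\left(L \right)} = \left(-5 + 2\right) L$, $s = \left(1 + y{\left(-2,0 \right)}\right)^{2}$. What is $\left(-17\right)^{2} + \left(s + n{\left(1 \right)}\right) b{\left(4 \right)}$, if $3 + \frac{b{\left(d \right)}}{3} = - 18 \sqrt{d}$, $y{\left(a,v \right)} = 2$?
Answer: $-413$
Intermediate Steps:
$s = 9$ ($s = \left(1 + 2\right)^{2} = 3^{2} = 9$)
$n{\left(L \right)} = - 3 L$
$b{\left(d \right)} = -9 - 54 \sqrt{d}$ ($b{\left(d \right)} = -9 + 3 \left(- 18 \sqrt{d}\right) = -9 - 54 \sqrt{d}$)
$\left(-17\right)^{2} + \left(s + n{\left(1 \right)}\right) b{\left(4 \right)} = \left(-17\right)^{2} + \left(9 - 3\right) \left(-9 - 54 \sqrt{4}\right) = 289 + \left(9 - 3\right) \left(-9 - 108\right) = 289 + 6 \left(-9 - 108\right) = 289 + 6 \left(-117\right) = 289 - 702 = -413$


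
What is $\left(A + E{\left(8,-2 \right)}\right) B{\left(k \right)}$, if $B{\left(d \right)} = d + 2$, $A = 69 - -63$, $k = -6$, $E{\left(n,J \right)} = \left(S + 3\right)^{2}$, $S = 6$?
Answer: $-852$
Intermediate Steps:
$E{\left(n,J \right)} = 81$ ($E{\left(n,J \right)} = \left(6 + 3\right)^{2} = 9^{2} = 81$)
$A = 132$ ($A = 69 + 63 = 132$)
$B{\left(d \right)} = 2 + d$
$\left(A + E{\left(8,-2 \right)}\right) B{\left(k \right)} = \left(132 + 81\right) \left(2 - 6\right) = 213 \left(-4\right) = -852$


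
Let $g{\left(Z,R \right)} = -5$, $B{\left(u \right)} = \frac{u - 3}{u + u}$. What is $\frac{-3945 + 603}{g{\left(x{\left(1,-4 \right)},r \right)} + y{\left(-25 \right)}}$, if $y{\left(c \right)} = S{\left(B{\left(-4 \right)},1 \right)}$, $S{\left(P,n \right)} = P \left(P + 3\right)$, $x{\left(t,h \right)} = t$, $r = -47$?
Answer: $\frac{213888}{103} \approx 2076.6$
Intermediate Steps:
$B{\left(u \right)} = \frac{-3 + u}{2 u}$
$S{\left(P,n \right)} = P \left(3 + P\right)$
$y{\left(c \right)} = \frac{217}{64}$ ($y{\left(c \right)} = \frac{-3 - 4}{2 \left(-4\right)} \left(3 + \frac{-3 - 4}{2 \left(-4\right)}\right) = \frac{1}{2} \left(- \frac{1}{4}\right) \left(-7\right) \left(3 + \frac{1}{2} \left(- \frac{1}{4}\right) \left(-7\right)\right) = \frac{7 \left(3 + \frac{7}{8}\right)}{8} = \frac{7}{8} \cdot \frac{31}{8} = \frac{217}{64}$)
$\frac{-3945 + 603}{g{\left(x{\left(1,-4 \right)},r \right)} + y{\left(-25 \right)}} = \frac{-3945 + 603}{-5 + \frac{217}{64}} = - \frac{3342}{- \frac{103}{64}} = \left(-3342\right) \left(- \frac{64}{103}\right) = \frac{213888}{103}$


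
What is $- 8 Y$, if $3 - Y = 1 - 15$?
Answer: $-136$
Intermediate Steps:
$Y = 17$ ($Y = 3 - \left(1 - 15\right) = 3 - -14 = 3 + 14 = 17$)
$- 8 Y = \left(-8\right) 17 = -136$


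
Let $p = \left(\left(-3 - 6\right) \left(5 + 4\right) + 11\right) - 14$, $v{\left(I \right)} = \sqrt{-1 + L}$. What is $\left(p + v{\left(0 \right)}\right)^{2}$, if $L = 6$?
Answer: $\left(84 - \sqrt{5}\right)^{2} \approx 6685.3$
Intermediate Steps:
$v{\left(I \right)} = \sqrt{5}$ ($v{\left(I \right)} = \sqrt{-1 + 6} = \sqrt{5}$)
$p = -84$ ($p = \left(\left(-9\right) 9 + 11\right) - 14 = \left(-81 + 11\right) - 14 = -70 - 14 = -84$)
$\left(p + v{\left(0 \right)}\right)^{2} = \left(-84 + \sqrt{5}\right)^{2}$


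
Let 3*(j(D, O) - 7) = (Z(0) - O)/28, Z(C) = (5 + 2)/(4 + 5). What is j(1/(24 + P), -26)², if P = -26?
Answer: 30614089/571536 ≈ 53.565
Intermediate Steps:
Z(C) = 7/9
j(D, O) = 757/108 - O/84 (j(D, O) = 7 + ((7/9 - O)/28)/3 = 7 + ((7/9 - O)*(1/28))/3 = 7 + (1/36 - O/28)/3 = 7 + (1/108 - O/84) = 757/108 - O/84)
j(1/(24 + P), -26)² = (757/108 - 1/84*(-26))² = (757/108 + 13/42)² = (5533/756)² = 30614089/571536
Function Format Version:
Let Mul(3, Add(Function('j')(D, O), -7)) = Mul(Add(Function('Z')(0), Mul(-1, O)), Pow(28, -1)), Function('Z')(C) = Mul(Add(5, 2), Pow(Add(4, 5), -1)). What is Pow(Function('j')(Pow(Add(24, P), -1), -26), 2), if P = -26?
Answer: Rational(30614089, 571536) ≈ 53.565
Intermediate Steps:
Function('Z')(C) = Rational(7, 9) (Function('Z')(C) = Mul(7, Pow(9, -1)) = Mul(7, Rational(1, 9)) = Rational(7, 9))
Function('j')(D, O) = Add(Rational(757, 108), Mul(Rational(-1, 84), O)) (Function('j')(D, O) = Add(7, Mul(Rational(1, 3), Mul(Add(Rational(7, 9), Mul(-1, O)), Pow(28, -1)))) = Add(7, Mul(Rational(1, 3), Mul(Add(Rational(7, 9), Mul(-1, O)), Rational(1, 28)))) = Add(7, Mul(Rational(1, 3), Add(Rational(1, 36), Mul(Rational(-1, 28), O)))) = Add(7, Add(Rational(1, 108), Mul(Rational(-1, 84), O))) = Add(Rational(757, 108), Mul(Rational(-1, 84), O)))
Pow(Function('j')(Pow(Add(24, P), -1), -26), 2) = Pow(Add(Rational(757, 108), Mul(Rational(-1, 84), -26)), 2) = Pow(Add(Rational(757, 108), Rational(13, 42)), 2) = Pow(Rational(5533, 756), 2) = Rational(30614089, 571536)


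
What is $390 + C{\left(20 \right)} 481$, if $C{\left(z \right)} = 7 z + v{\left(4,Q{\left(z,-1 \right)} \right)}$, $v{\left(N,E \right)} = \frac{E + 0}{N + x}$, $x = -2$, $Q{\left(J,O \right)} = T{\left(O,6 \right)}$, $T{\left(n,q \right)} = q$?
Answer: $69173$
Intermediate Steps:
$Q{\left(J,O \right)} = 6$
$v{\left(N,E \right)} = \frac{E}{-2 + N}$ ($v{\left(N,E \right)} = \frac{E + 0}{N - 2} = \frac{E}{-2 + N}$)
$C{\left(z \right)} = 3 + 7 z$ ($C{\left(z \right)} = 7 z + \frac{6}{-2 + 4} = 7 z + \frac{6}{2} = 7 z + 6 \cdot \frac{1}{2} = 7 z + 3 = 3 + 7 z$)
$390 + C{\left(20 \right)} 481 = 390 + \left(3 + 7 \cdot 20\right) 481 = 390 + \left(3 + 140\right) 481 = 390 + 143 \cdot 481 = 390 + 68783 = 69173$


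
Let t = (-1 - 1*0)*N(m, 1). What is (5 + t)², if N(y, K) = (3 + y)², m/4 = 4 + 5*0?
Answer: 126736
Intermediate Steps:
m = 16 (m = 4*(4 + 5*0) = 4*(4 + 0) = 4*4 = 16)
t = -361 (t = (-1 - 1*0)*(3 + 16)² = (-1 + 0)*19² = -1*361 = -361)
(5 + t)² = (5 - 361)² = (-356)² = 126736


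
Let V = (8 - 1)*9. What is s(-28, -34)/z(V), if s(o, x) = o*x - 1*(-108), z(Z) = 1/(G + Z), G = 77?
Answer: 148400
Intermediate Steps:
V = 63 (V = 7*9 = 63)
z(Z) = 1/(77 + Z)
s(o, x) = 108 + o*x (s(o, x) = o*x + 108 = 108 + o*x)
s(-28, -34)/z(V) = (108 - 28*(-34))/(1/(77 + 63)) = (108 + 952)/(1/140) = 1060/(1/140) = 1060*140 = 148400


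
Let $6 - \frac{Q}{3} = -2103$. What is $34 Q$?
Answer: $215118$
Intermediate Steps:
$Q = 6327$ ($Q = 18 - -6309 = 18 + 6309 = 6327$)
$34 Q = 34 \cdot 6327 = 215118$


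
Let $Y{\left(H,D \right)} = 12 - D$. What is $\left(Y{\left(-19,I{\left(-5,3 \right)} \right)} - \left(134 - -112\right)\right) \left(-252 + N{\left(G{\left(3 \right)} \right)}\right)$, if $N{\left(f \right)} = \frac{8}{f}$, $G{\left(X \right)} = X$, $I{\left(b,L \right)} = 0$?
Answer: $58344$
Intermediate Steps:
$\left(Y{\left(-19,I{\left(-5,3 \right)} \right)} - \left(134 - -112\right)\right) \left(-252 + N{\left(G{\left(3 \right)} \right)}\right) = \left(\left(12 - 0\right) - \left(134 - -112\right)\right) \left(-252 + \frac{8}{3}\right) = \left(\left(12 + 0\right) - 246\right) \left(-252 + 8 \cdot \frac{1}{3}\right) = \left(12 - 246\right) \left(-252 + \frac{8}{3}\right) = \left(12 - 246\right) \left(- \frac{748}{3}\right) = \left(-234\right) \left(- \frac{748}{3}\right) = 58344$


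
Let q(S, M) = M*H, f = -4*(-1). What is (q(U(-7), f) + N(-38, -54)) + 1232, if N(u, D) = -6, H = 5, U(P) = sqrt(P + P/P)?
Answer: 1246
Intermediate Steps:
f = 4
U(P) = sqrt(1 + P) (U(P) = sqrt(P + 1) = sqrt(1 + P))
q(S, M) = 5*M (q(S, M) = M*5 = 5*M)
(q(U(-7), f) + N(-38, -54)) + 1232 = (5*4 - 6) + 1232 = (20 - 6) + 1232 = 14 + 1232 = 1246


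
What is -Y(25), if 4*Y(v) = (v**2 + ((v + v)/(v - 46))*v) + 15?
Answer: -6095/42 ≈ -145.12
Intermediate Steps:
Y(v) = 15/4 + v**2/4 + v**2/(2*(-46 + v)) (Y(v) = ((v**2 + ((v + v)/(v - 46))*v) + 15)/4 = ((v**2 + ((2*v)/(-46 + v))*v) + 15)/4 = ((v**2 + (2*v/(-46 + v))*v) + 15)/4 = ((v**2 + 2*v**2/(-46 + v)) + 15)/4 = (15 + v**2 + 2*v**2/(-46 + v))/4 = 15/4 + v**2/4 + v**2/(2*(-46 + v)))
-Y(25) = -(-690 + 25**3 - 44*25**2 + 15*25)/(4*(-46 + 25)) = -(-690 + 15625 - 44*625 + 375)/(4*(-21)) = -(-1)*(-690 + 15625 - 27500 + 375)/(4*21) = -(-1)*(-12190)/(4*21) = -1*6095/42 = -6095/42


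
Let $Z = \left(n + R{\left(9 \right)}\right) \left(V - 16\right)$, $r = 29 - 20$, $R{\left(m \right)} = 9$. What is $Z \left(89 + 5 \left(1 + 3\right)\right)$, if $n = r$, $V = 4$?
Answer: $-23544$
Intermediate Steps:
$r = 9$
$n = 9$
$Z = -216$ ($Z = \left(9 + 9\right) \left(4 - 16\right) = 18 \left(-12\right) = -216$)
$Z \left(89 + 5 \left(1 + 3\right)\right) = - 216 \left(89 + 5 \left(1 + 3\right)\right) = - 216 \left(89 + 5 \cdot 4\right) = - 216 \left(89 + 20\right) = \left(-216\right) 109 = -23544$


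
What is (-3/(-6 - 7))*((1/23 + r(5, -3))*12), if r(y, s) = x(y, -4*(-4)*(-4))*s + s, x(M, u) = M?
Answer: -14868/299 ≈ -49.726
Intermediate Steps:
r(y, s) = s + s*y (r(y, s) = y*s + s = s*y + s = s + s*y)
(-3/(-6 - 7))*((1/23 + r(5, -3))*12) = (-3/(-6 - 7))*((1/23 - 3*(1 + 5))*12) = (-3/(-13))*((1/23 - 3*6)*12) = (-1/13*(-3))*((1/23 - 18)*12) = 3*(-413/23*12)/13 = (3/13)*(-4956/23) = -14868/299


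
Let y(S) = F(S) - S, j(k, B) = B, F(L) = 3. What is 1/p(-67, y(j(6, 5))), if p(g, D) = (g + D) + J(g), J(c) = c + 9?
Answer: -1/127 ≈ -0.0078740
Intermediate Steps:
J(c) = 9 + c
y(S) = 3 - S
p(g, D) = 9 + D + 2*g (p(g, D) = (g + D) + (9 + g) = (D + g) + (9 + g) = 9 + D + 2*g)
1/p(-67, y(j(6, 5))) = 1/(9 + (3 - 1*5) + 2*(-67)) = 1/(9 + (3 - 5) - 134) = 1/(9 - 2 - 134) = 1/(-127) = -1/127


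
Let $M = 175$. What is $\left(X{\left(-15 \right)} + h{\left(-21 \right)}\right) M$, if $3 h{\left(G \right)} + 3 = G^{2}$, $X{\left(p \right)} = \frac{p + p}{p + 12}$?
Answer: $27300$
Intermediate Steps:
$X{\left(p \right)} = \frac{2 p}{12 + p}$
$h{\left(G \right)} = -1 + \frac{G^{2}}{3}$
$\left(X{\left(-15 \right)} + h{\left(-21 \right)}\right) M = \left(2 \left(-15\right) \frac{1}{12 - 15} - \left(1 - \frac{\left(-21\right)^{2}}{3}\right)\right) 175 = \left(2 \left(-15\right) \frac{1}{-3} + \left(-1 + \frac{1}{3} \cdot 441\right)\right) 175 = \left(2 \left(-15\right) \left(- \frac{1}{3}\right) + \left(-1 + 147\right)\right) 175 = \left(10 + 146\right) 175 = 156 \cdot 175 = 27300$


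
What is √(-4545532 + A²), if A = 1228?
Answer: 2*I*√759387 ≈ 1742.9*I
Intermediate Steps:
√(-4545532 + A²) = √(-4545532 + 1228²) = √(-4545532 + 1507984) = √(-3037548) = 2*I*√759387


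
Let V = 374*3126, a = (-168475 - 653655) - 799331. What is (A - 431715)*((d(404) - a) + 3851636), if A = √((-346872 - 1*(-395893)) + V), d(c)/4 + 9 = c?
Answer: -2363500181055 + 5474677*√1218145 ≈ -2.3575e+12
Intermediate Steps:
a = -1621461 (a = -822130 - 799331 = -1621461)
V = 1169124
d(c) = -36 + 4*c
A = √1218145 (A = √((-346872 - 1*(-395893)) + 1169124) = √((-346872 + 395893) + 1169124) = √(49021 + 1169124) = √1218145 ≈ 1103.7)
(A - 431715)*((d(404) - a) + 3851636) = (√1218145 - 431715)*(((-36 + 4*404) - 1*(-1621461)) + 3851636) = (-431715 + √1218145)*(((-36 + 1616) + 1621461) + 3851636) = (-431715 + √1218145)*((1580 + 1621461) + 3851636) = (-431715 + √1218145)*(1623041 + 3851636) = (-431715 + √1218145)*5474677 = -2363500181055 + 5474677*√1218145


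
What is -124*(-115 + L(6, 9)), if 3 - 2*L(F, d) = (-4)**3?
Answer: 10106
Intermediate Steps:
L(F, d) = 67/2 (L(F, d) = 3/2 - 1/2*(-4)**3 = 3/2 - 1/2*(-64) = 3/2 + 32 = 67/2)
-124*(-115 + L(6, 9)) = -124*(-115 + 67/2) = -124*(-163/2) = 10106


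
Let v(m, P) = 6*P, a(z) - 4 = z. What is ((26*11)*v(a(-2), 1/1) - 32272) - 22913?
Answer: -53469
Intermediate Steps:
a(z) = 4 + z
((26*11)*v(a(-2), 1/1) - 32272) - 22913 = ((26*11)*(6*(1/1)) - 32272) - 22913 = (286*(6*(1*1)) - 32272) - 22913 = (286*(6*1) - 32272) - 22913 = (286*6 - 32272) - 22913 = (1716 - 32272) - 22913 = -30556 - 22913 = -53469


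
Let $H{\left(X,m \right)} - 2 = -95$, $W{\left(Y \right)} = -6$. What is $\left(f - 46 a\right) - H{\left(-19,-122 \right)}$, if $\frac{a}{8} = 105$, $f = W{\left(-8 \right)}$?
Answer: $-38553$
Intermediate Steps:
$f = -6$
$a = 840$ ($a = 8 \cdot 105 = 840$)
$H{\left(X,m \right)} = -93$ ($H{\left(X,m \right)} = 2 - 95 = -93$)
$\left(f - 46 a\right) - H{\left(-19,-122 \right)} = \left(-6 - 38640\right) - -93 = \left(-6 - 38640\right) + 93 = -38646 + 93 = -38553$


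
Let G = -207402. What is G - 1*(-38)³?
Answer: -152530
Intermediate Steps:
G - 1*(-38)³ = -207402 - 1*(-38)³ = -207402 - 1*(-54872) = -207402 + 54872 = -152530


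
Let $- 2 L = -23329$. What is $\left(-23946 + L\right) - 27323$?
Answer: $- \frac{79209}{2} \approx -39605.0$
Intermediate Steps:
$L = \frac{23329}{2}$ ($L = \left(- \frac{1}{2}\right) \left(-23329\right) = \frac{23329}{2} \approx 11665.0$)
$\left(-23946 + L\right) - 27323 = \left(-23946 + \frac{23329}{2}\right) - 27323 = - \frac{24563}{2} - 27323 = - \frac{79209}{2}$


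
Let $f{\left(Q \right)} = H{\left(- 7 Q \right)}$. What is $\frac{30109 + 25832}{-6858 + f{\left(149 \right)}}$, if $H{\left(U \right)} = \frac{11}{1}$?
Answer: $- \frac{55941}{6847} \approx -8.1702$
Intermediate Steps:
$H{\left(U \right)} = 11$ ($H{\left(U \right)} = 11 \cdot 1 = 11$)
$f{\left(Q \right)} = 11$
$\frac{30109 + 25832}{-6858 + f{\left(149 \right)}} = \frac{30109 + 25832}{-6858 + 11} = \frac{55941}{-6847} = 55941 \left(- \frac{1}{6847}\right) = - \frac{55941}{6847}$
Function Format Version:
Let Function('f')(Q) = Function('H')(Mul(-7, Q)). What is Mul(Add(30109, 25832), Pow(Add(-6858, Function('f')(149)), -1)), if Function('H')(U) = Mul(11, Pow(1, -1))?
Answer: Rational(-55941, 6847) ≈ -8.1702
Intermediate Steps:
Function('H')(U) = 11 (Function('H')(U) = Mul(11, 1) = 11)
Function('f')(Q) = 11
Mul(Add(30109, 25832), Pow(Add(-6858, Function('f')(149)), -1)) = Mul(Add(30109, 25832), Pow(Add(-6858, 11), -1)) = Mul(55941, Pow(-6847, -1)) = Mul(55941, Rational(-1, 6847)) = Rational(-55941, 6847)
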